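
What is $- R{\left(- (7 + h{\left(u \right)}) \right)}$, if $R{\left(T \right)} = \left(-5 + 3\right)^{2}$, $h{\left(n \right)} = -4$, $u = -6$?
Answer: $-4$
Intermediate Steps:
$R{\left(T \right)} = 4$ ($R{\left(T \right)} = \left(-2\right)^{2} = 4$)
$- R{\left(- (7 + h{\left(u \right)}) \right)} = \left(-1\right) 4 = -4$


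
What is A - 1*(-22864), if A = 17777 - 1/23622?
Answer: 960021701/23622 ≈ 40641.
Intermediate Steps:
A = 419928293/23622 (A = 17777 - 1*1/23622 = 17777 - 1/23622 = 419928293/23622 ≈ 17777.)
A - 1*(-22864) = 419928293/23622 - 1*(-22864) = 419928293/23622 + 22864 = 960021701/23622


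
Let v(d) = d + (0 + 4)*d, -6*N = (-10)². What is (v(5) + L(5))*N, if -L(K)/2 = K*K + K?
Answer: 1750/3 ≈ 583.33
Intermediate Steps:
N = -50/3 (N = -⅙*(-10)² = -⅙*100 = -50/3 ≈ -16.667)
L(K) = -2*K - 2*K² (L(K) = -2*(K*K + K) = -2*(K² + K) = -2*(K + K²) = -2*K - 2*K²)
v(d) = 5*d (v(d) = d + 4*d = 5*d)
(v(5) + L(5))*N = (5*5 - 2*5*(1 + 5))*(-50/3) = (25 - 2*5*6)*(-50/3) = (25 - 60)*(-50/3) = -35*(-50/3) = 1750/3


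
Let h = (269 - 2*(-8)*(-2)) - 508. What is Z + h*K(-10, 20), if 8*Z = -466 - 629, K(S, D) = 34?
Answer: -74807/8 ≈ -9350.9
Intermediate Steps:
Z = -1095/8 (Z = (-466 - 629)/8 = (⅛)*(-1095) = -1095/8 ≈ -136.88)
h = -271 (h = (269 + 16*(-2)) - 508 = (269 - 32) - 508 = 237 - 508 = -271)
Z + h*K(-10, 20) = -1095/8 - 271*34 = -1095/8 - 9214 = -74807/8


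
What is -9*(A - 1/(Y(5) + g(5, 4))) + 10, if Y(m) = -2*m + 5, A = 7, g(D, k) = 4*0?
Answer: -274/5 ≈ -54.800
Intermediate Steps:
g(D, k) = 0
Y(m) = 5 - 2*m
-9*(A - 1/(Y(5) + g(5, 4))) + 10 = -9*(7 - 1/((5 - 2*5) + 0)) + 10 = -9*(7 - 1/((5 - 10) + 0)) + 10 = -9*(7 - 1/(-5 + 0)) + 10 = -9*(7 - 1/(-5)) + 10 = -9*(7 - 1*(-⅕)) + 10 = -9*(7 + ⅕) + 10 = -9*36/5 + 10 = -324/5 + 10 = -274/5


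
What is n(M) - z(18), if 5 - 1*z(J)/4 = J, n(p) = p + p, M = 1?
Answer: 54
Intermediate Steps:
n(p) = 2*p
z(J) = 20 - 4*J
n(M) - z(18) = 2*1 - (20 - 4*18) = 2 - (20 - 72) = 2 - 1*(-52) = 2 + 52 = 54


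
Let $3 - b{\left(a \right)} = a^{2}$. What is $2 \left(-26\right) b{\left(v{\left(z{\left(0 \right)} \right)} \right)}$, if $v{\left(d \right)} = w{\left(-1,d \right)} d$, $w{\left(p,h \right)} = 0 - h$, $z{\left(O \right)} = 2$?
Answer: $676$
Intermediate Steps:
$w{\left(p,h \right)} = - h$
$v{\left(d \right)} = - d^{2}$ ($v{\left(d \right)} = - d d = - d^{2}$)
$b{\left(a \right)} = 3 - a^{2}$
$2 \left(-26\right) b{\left(v{\left(z{\left(0 \right)} \right)} \right)} = 2 \left(-26\right) \left(3 - \left(- 2^{2}\right)^{2}\right) = - 52 \left(3 - \left(\left(-1\right) 4\right)^{2}\right) = - 52 \left(3 - \left(-4\right)^{2}\right) = - 52 \left(3 - 16\right) = \left(-52\right) \left(-13\right) = 676$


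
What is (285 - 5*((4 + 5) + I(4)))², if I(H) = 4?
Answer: 48400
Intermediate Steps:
(285 - 5*((4 + 5) + I(4)))² = (285 - 5*((4 + 5) + 4))² = (285 - 5*(9 + 4))² = (285 - 5*13)² = (285 - 65)² = 220² = 48400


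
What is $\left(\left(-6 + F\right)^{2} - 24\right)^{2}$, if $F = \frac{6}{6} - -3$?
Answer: $400$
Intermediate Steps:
$F = 4$ ($F = 6 \cdot \frac{1}{6} + 3 = 1 + 3 = 4$)
$\left(\left(-6 + F\right)^{2} - 24\right)^{2} = \left(\left(-6 + 4\right)^{2} - 24\right)^{2} = \left(\left(-2\right)^{2} - 24\right)^{2} = \left(4 - 24\right)^{2} = \left(-20\right)^{2} = 400$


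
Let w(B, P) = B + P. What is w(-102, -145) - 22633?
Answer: -22880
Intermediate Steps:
w(-102, -145) - 22633 = (-102 - 145) - 22633 = -247 - 22633 = -22880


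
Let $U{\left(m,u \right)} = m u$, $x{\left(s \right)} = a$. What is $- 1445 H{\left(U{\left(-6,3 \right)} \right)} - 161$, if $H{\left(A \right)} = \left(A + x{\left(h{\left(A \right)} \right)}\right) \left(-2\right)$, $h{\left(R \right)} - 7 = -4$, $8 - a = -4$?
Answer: $-17501$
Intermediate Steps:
$a = 12$ ($a = 8 - -4 = 8 + 4 = 12$)
$h{\left(R \right)} = 3$ ($h{\left(R \right)} = 7 - 4 = 3$)
$x{\left(s \right)} = 12$
$H{\left(A \right)} = -24 - 2 A$ ($H{\left(A \right)} = \left(A + 12\right) \left(-2\right) = \left(12 + A\right) \left(-2\right) = -24 - 2 A$)
$- 1445 H{\left(U{\left(-6,3 \right)} \right)} - 161 = - 1445 \left(-24 - 2 \left(\left(-6\right) 3\right)\right) - 161 = - 1445 \left(-24 - -36\right) - 161 = - 1445 \left(-24 + 36\right) - 161 = \left(-1445\right) 12 - 161 = -17340 - 161 = -17501$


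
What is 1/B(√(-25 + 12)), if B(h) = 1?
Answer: 1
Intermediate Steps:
1/B(√(-25 + 12)) = 1/1 = 1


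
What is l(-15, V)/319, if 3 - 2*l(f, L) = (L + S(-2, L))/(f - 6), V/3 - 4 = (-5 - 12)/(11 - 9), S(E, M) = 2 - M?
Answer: 65/13398 ≈ 0.0048515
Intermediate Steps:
V = -27/2 (V = 12 + 3*((-5 - 12)/(11 - 9)) = 12 + 3*(-17/2) = 12 - 51/2 = -27/2 ≈ -13.500)
l(f, L) = 3/2 - 1/(-6 + f) (l(f, L) = 3/2 - (L + (2 - L))/(2*(f - 6)) = 3/2 - 1/(-6 + f))
l(-15, V)/319 = ((-20 + 3*(-15))/(2*(-6 - 15)))/319 = ((½)*(-20 - 45)/(-21))*(1/319) = ((½)*(-1/21)*(-65))*(1/319) = (65/42)*(1/319) = 65/13398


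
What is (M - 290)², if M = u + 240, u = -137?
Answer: 34969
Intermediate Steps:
M = 103 (M = -137 + 240 = 103)
(M - 290)² = (103 - 290)² = (-187)² = 34969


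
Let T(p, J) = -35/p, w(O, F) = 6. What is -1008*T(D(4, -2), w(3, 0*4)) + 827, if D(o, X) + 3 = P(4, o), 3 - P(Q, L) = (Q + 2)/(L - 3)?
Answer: -5053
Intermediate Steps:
P(Q, L) = 3 - (2 + Q)/(-3 + L) (P(Q, L) = 3 - (Q + 2)/(L - 3) = 3 - (2 + Q)/(-3 + L))
D(o, X) = -3 + (-15 + 3*o)/(-3 + o) (D(o, X) = -3 + (-11 - 1*4 + 3*o)/(-3 + o) = -3 + (-11 - 4 + 3*o)/(-3 + o) = -3 + (-15 + 3*o)/(-3 + o))
-1008*T(D(4, -2), w(3, 0*4)) + 827 = -(-35280)/((-6/(-3 + 4))) + 827 = -(-35280)/((-6/1)) + 827 = -(-35280)/((-6*1)) + 827 = -(-35280)/(-6) + 827 = -(-35280)*(-1)/6 + 827 = -1008*35/6 + 827 = -5880 + 827 = -5053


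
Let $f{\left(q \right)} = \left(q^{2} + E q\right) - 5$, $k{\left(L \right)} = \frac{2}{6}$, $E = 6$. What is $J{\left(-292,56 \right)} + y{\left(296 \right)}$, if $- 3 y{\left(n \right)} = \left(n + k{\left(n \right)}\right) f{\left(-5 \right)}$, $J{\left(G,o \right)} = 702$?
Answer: $\frac{15208}{9} \approx 1689.8$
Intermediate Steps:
$k{\left(L \right)} = \frac{1}{3}$ ($k{\left(L \right)} = 2 \cdot \frac{1}{6} = \frac{1}{3}$)
$f{\left(q \right)} = -5 + q^{2} + 6 q$ ($f{\left(q \right)} = \left(q^{2} + 6 q\right) - 5 = -5 + q^{2} + 6 q$)
$y{\left(n \right)} = \frac{10}{9} + \frac{10 n}{3}$ ($y{\left(n \right)} = - \frac{\left(n + \frac{1}{3}\right) \left(-5 + \left(-5\right)^{2} + 6 \left(-5\right)\right)}{3} = - \frac{\left(\frac{1}{3} + n\right) \left(-5 + 25 - 30\right)}{3} = - \frac{\left(\frac{1}{3} + n\right) \left(-10\right)}{3} = - \frac{- \frac{10}{3} - 10 n}{3} = \frac{10}{9} + \frac{10 n}{3}$)
$J{\left(-292,56 \right)} + y{\left(296 \right)} = 702 + \left(\frac{10}{9} + \frac{10}{3} \cdot 296\right) = 702 + \left(\frac{10}{9} + \frac{2960}{3}\right) = 702 + \frac{8890}{9} = \frac{15208}{9}$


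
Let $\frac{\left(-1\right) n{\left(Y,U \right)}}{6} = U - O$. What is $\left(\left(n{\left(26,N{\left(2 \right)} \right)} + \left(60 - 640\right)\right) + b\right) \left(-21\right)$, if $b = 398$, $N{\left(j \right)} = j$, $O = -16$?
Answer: $6090$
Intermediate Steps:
$n{\left(Y,U \right)} = -96 - 6 U$ ($n{\left(Y,U \right)} = - 6 \left(U - -16\right) = - 6 \left(U + 16\right) = - 6 \left(16 + U\right) = -96 - 6 U$)
$\left(\left(n{\left(26,N{\left(2 \right)} \right)} + \left(60 - 640\right)\right) + b\right) \left(-21\right) = \left(\left(\left(-96 - 12\right) + \left(60 - 640\right)\right) + 398\right) \left(-21\right) = \left(\left(\left(-96 - 12\right) - 580\right) + 398\right) \left(-21\right) = \left(\left(-108 - 580\right) + 398\right) \left(-21\right) = \left(-688 + 398\right) \left(-21\right) = \left(-290\right) \left(-21\right) = 6090$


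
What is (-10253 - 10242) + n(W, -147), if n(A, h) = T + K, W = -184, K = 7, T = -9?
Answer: -20497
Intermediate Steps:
n(A, h) = -2 (n(A, h) = -9 + 7 = -2)
(-10253 - 10242) + n(W, -147) = (-10253 - 10242) - 2 = -20495 - 2 = -20497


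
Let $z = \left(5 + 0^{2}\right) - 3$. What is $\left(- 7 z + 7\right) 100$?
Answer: $-700$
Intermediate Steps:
$z = 2$ ($z = \left(5 + 0\right) - 3 = 5 - 3 = 2$)
$\left(- 7 z + 7\right) 100 = \left(\left(-7\right) 2 + 7\right) 100 = \left(-14 + 7\right) 100 = \left(-7\right) 100 = -700$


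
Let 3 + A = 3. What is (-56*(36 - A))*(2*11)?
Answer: -44352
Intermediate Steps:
A = 0 (A = -3 + 3 = 0)
(-56*(36 - A))*(2*11) = (-56*(36 - 1*0))*(2*11) = -56*(36 + 0)*22 = -56*36*22 = -2016*22 = -44352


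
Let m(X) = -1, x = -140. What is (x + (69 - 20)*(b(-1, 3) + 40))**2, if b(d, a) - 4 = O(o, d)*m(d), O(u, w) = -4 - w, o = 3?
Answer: 4678569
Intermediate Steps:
b(d, a) = 8 + d (b(d, a) = 4 + (-4 - d)*(-1) = 4 + (4 + d) = 8 + d)
(x + (69 - 20)*(b(-1, 3) + 40))**2 = (-140 + (69 - 20)*((8 - 1) + 40))**2 = (-140 + 49*(7 + 40))**2 = (-140 + 49*47)**2 = (-140 + 2303)**2 = 2163**2 = 4678569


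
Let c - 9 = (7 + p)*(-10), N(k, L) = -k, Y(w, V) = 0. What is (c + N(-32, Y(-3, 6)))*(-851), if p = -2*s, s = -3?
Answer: 75739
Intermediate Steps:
p = 6 (p = -2*(-3) = 6)
c = -121 (c = 9 + (7 + 6)*(-10) = 9 + 13*(-10) = 9 - 130 = -121)
(c + N(-32, Y(-3, 6)))*(-851) = (-121 - 1*(-32))*(-851) = (-121 + 32)*(-851) = -89*(-851) = 75739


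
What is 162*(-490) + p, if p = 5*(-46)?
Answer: -79610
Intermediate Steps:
p = -230
162*(-490) + p = 162*(-490) - 230 = -79380 - 230 = -79610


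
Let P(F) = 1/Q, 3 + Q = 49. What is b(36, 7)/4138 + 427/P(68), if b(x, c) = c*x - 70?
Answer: 40639389/2069 ≈ 19642.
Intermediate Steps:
Q = 46 (Q = -3 + 49 = 46)
b(x, c) = -70 + c*x
P(F) = 1/46
b(36, 7)/4138 + 427/P(68) = (-70 + 7*36)/4138 + 427/(1/46) = (-70 + 252)*(1/4138) + 427*46 = 182*(1/4138) + 19642 = 91/2069 + 19642 = 40639389/2069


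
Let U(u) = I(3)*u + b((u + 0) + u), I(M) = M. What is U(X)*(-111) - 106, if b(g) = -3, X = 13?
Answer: -4102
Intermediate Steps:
U(u) = -3 + 3*u (U(u) = 3*u - 3 = -3 + 3*u)
U(X)*(-111) - 106 = (-3 + 3*13)*(-111) - 106 = (-3 + 39)*(-111) - 106 = 36*(-111) - 106 = -3996 - 106 = -4102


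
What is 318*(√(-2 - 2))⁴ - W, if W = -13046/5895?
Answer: 30006806/5895 ≈ 5090.2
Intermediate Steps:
W = -13046/5895 (W = -13046*1/5895 = -13046/5895 ≈ -2.2131)
318*(√(-2 - 2))⁴ - W = 318*(√(-2 - 2))⁴ - 1*(-13046/5895) = 318*(√(-4))⁴ + 13046/5895 = 318*(2*I)⁴ + 13046/5895 = 318*16 + 13046/5895 = 5088 + 13046/5895 = 30006806/5895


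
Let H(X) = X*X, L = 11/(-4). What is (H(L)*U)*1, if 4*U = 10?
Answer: 605/32 ≈ 18.906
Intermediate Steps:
U = 5/2 (U = (1/4)*10 = 5/2 ≈ 2.5000)
L = -11/4 (L = 11*(-1/4) = -11/4 ≈ -2.7500)
H(X) = X**2
(H(L)*U)*1 = ((-11/4)**2*(5/2))*1 = ((121/16)*(5/2))*1 = (605/32)*1 = 605/32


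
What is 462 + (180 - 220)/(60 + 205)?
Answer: 24478/53 ≈ 461.85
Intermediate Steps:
462 + (180 - 220)/(60 + 205) = 462 - 40/265 = 462 - 40*1/265 = 462 - 8/53 = 24478/53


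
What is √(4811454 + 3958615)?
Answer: 7*√178981 ≈ 2961.4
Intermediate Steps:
√(4811454 + 3958615) = √8770069 = 7*√178981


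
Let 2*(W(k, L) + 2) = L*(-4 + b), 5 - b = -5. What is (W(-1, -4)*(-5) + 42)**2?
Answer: 12544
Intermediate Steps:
b = 10 (b = 5 - 1*(-5) = 5 + 5 = 10)
W(k, L) = -2 + 3*L (W(k, L) = -2 + (L*(-4 + 10))/2 = -2 + (L*6)/2 = -2 + (6*L)/2 = -2 + 3*L)
(W(-1, -4)*(-5) + 42)**2 = ((-2 + 3*(-4))*(-5) + 42)**2 = ((-2 - 12)*(-5) + 42)**2 = (-14*(-5) + 42)**2 = (70 + 42)**2 = 112**2 = 12544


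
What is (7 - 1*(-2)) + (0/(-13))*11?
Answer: 9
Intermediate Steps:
(7 - 1*(-2)) + (0/(-13))*11 = (7 + 2) + (0*(-1/13))*11 = 9 + 0*11 = 9 + 0 = 9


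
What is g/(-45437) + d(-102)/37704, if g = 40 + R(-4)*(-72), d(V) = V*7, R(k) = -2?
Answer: -6563259/285526108 ≈ -0.022987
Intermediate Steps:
d(V) = 7*V
g = 184 (g = 40 - 2*(-72) = 40 + 144 = 184)
g/(-45437) + d(-102)/37704 = 184/(-45437) + (7*(-102))/37704 = 184*(-1/45437) - 714*1/37704 = -184/45437 - 119/6284 = -6563259/285526108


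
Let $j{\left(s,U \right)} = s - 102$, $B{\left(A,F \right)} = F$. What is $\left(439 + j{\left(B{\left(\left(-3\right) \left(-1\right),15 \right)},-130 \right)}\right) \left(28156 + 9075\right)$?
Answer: $13105312$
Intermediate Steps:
$j{\left(s,U \right)} = -102 + s$
$\left(439 + j{\left(B{\left(\left(-3\right) \left(-1\right),15 \right)},-130 \right)}\right) \left(28156 + 9075\right) = \left(439 + \left(-102 + 15\right)\right) \left(28156 + 9075\right) = \left(439 - 87\right) 37231 = 352 \cdot 37231 = 13105312$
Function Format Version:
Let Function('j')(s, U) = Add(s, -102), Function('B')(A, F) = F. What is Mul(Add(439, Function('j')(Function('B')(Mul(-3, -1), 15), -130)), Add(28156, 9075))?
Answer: 13105312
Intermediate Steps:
Function('j')(s, U) = Add(-102, s)
Mul(Add(439, Function('j')(Function('B')(Mul(-3, -1), 15), -130)), Add(28156, 9075)) = Mul(Add(439, Add(-102, 15)), Add(28156, 9075)) = Mul(Add(439, -87), 37231) = Mul(352, 37231) = 13105312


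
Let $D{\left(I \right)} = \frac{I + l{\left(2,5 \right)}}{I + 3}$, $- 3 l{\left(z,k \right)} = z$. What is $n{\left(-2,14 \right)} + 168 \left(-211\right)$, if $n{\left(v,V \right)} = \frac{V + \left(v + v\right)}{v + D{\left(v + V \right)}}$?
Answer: $- \frac{992769}{28} \approx -35456.0$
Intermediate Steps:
$l{\left(z,k \right)} = - \frac{z}{3}$
$D{\left(I \right)} = \frac{- \frac{2}{3} + I}{3 + I}$ ($D{\left(I \right)} = \frac{I - \frac{2}{3}}{I + 3} = \frac{I - \frac{2}{3}}{3 + I} = \frac{- \frac{2}{3} + I}{3 + I}$)
$n{\left(v,V \right)} = \frac{V + 2 v}{v + \frac{- \frac{2}{3} + V + v}{3 + V + v}}$ ($n{\left(v,V \right)} = \frac{V + \left(v + v\right)}{v + \frac{- \frac{2}{3} + \left(v + V\right)}{3 + \left(v + V\right)}} = \frac{V + 2 v}{v + \frac{- \frac{2}{3} + \left(V + v\right)}{3 + \left(V + v\right)}} = \frac{V + 2 v}{v + \frac{- \frac{2}{3} + V + v}{3 + V + v}}$)
$n{\left(-2,14 \right)} + 168 \left(-211\right) = \frac{3 \left(14 + 2 \left(-2\right)\right) \left(3 + 14 - 2\right)}{-2 + 3 \cdot 14 + 3 \left(-2\right) + 3 \left(-2\right) \left(3 + 14 - 2\right)} + 168 \left(-211\right) = 3 \frac{1}{-2 + 42 - 6 + 3 \left(-2\right) 15} \left(14 - 4\right) 15 - 35448 = 3 \frac{1}{-2 + 42 - 6 - 90} \cdot 10 \cdot 15 - 35448 = 3 \frac{1}{-56} \cdot 10 \cdot 15 - 35448 = 3 \left(- \frac{1}{56}\right) 10 \cdot 15 - 35448 = - \frac{225}{28} - 35448 = - \frac{992769}{28}$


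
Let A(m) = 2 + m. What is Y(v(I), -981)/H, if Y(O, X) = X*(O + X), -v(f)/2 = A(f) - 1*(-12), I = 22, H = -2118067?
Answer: -1032993/2118067 ≈ -0.48771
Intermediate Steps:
v(f) = -28 - 2*f (v(f) = -2*((2 + f) - 1*(-12)) = -2*((2 + f) + 12) = -2*(14 + f) = -28 - 2*f)
Y(v(I), -981)/H = -981*((-28 - 2*22) - 981)/(-2118067) = -981*((-28 - 44) - 981)*(-1/2118067) = -981*(-72 - 981)*(-1/2118067) = -981*(-1053)*(-1/2118067) = 1032993*(-1/2118067) = -1032993/2118067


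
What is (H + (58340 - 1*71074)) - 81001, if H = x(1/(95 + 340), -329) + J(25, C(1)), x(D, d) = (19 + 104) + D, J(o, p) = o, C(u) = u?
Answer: -40710344/435 ≈ -93587.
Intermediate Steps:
x(D, d) = 123 + D
H = 64381/435 (H = (123 + 1/(95 + 340)) + 25 = (123 + 1/435) + 25 = 53506/435 + 25 = 64381/435 ≈ 148.00)
(H + (58340 - 1*71074)) - 81001 = (64381/435 + (58340 - 1*71074)) - 81001 = (64381/435 + (58340 - 71074)) - 81001 = (64381/435 - 12734) - 81001 = -5474909/435 - 81001 = -40710344/435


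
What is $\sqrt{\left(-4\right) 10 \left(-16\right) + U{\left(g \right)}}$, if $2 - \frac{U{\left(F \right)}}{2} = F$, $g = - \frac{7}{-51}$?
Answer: $\frac{7 \sqrt{34170}}{51} \approx 25.372$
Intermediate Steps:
$g = \frac{7}{51}$ ($g = \left(-7\right) \left(- \frac{1}{51}\right) = \frac{7}{51} \approx 0.13725$)
$U{\left(F \right)} = 4 - 2 F$
$\sqrt{\left(-4\right) 10 \left(-16\right) + U{\left(g \right)}} = \sqrt{\left(-4\right) 10 \left(-16\right) + \left(4 - \frac{14}{51}\right)} = \sqrt{\left(-40\right) \left(-16\right) + \left(4 - \frac{14}{51}\right)} = \sqrt{640 + \frac{190}{51}} = \sqrt{\frac{32830}{51}} = \frac{7 \sqrt{34170}}{51}$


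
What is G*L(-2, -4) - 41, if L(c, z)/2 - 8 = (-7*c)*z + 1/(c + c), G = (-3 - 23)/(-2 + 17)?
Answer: 1894/15 ≈ 126.27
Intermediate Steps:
G = -26/15 ≈ -1.7333
L(c, z) = 16 + 1/c - 14*c*z (L(c, z) = 16 + 2*((-7*c)*z + 1/(c + c)) = 16 + 2*(-7*c*z + 1/(2*c)) = 16 + 2*(1/(2*c) - 7*c*z) = 16 + (1/c - 14*c*z) = 16 + 1/c - 14*c*z)
G*L(-2, -4) - 41 = -26*(16 + 1/(-2) - 14*(-2)*(-4))/15 - 41 = -26*(16 - 1/2 - 112)/15 - 41 = -26/15*(-193/2) - 41 = 2509/15 - 41 = 1894/15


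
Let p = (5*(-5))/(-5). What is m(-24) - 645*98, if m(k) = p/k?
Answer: -1517045/24 ≈ -63210.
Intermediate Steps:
p = 5 (p = -25*(-⅕) = 5)
m(k) = 5/k
m(-24) - 645*98 = 5/(-24) - 645*98 = 5*(-1/24) - 63210 = -5/24 - 63210 = -1517045/24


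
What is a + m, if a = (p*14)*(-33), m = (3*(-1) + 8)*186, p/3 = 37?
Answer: -50352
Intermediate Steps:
p = 111 (p = 3*37 = 111)
m = 930 (m = (-3 + 8)*186 = 5*186 = 930)
a = -51282 (a = (111*14)*(-33) = 1554*(-33) = -51282)
a + m = -51282 + 930 = -50352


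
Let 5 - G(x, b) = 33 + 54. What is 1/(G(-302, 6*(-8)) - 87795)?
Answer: -1/87877 ≈ -1.1380e-5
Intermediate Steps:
G(x, b) = -82 (G(x, b) = 5 - (33 + 54) = 5 - 1*87 = 5 - 87 = -82)
1/(G(-302, 6*(-8)) - 87795) = 1/(-82 - 87795) = 1/(-87877) = -1/87877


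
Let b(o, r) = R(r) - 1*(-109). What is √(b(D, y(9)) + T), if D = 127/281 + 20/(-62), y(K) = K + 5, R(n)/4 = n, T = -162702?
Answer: I*√162537 ≈ 403.16*I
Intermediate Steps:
R(n) = 4*n
y(K) = 5 + K
D = 1127/8711 (D = 127*(1/281) + 20*(-1/62) = 127/281 - 10/31 = 1127/8711 ≈ 0.12938)
b(o, r) = 109 + 4*r (b(o, r) = 4*r - 1*(-109) = 4*r + 109 = 109 + 4*r)
√(b(D, y(9)) + T) = √((109 + 4*(5 + 9)) - 162702) = √((109 + 4*14) - 162702) = √((109 + 56) - 162702) = √(165 - 162702) = √(-162537) = I*√162537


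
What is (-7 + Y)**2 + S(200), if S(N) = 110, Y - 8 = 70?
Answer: 5151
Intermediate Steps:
Y = 78 (Y = 8 + 70 = 78)
(-7 + Y)**2 + S(200) = (-7 + 78)**2 + 110 = 71**2 + 110 = 5041 + 110 = 5151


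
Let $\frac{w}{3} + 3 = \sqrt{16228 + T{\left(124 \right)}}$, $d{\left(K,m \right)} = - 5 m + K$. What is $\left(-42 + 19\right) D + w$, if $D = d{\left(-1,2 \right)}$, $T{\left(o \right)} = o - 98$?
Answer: $244 + 9 \sqrt{1806} \approx 626.47$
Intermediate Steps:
$d{\left(K,m \right)} = K - 5 m$
$T{\left(o \right)} = -98 + o$
$w = -9 + 9 \sqrt{1806}$ ($w = -9 + 3 \sqrt{16228 + \left(-98 + 124\right)} = -9 + 3 \sqrt{16228 + 26} = -9 + 3 \sqrt{16254} = -9 + 3 \cdot 3 \sqrt{1806} = -9 + 9 \sqrt{1806} \approx 373.47$)
$D = -11$ ($D = -1 - 10 = -11$)
$\left(-42 + 19\right) D + w = \left(-42 + 19\right) \left(-11\right) - \left(9 - 9 \sqrt{1806}\right) = \left(-23\right) \left(-11\right) - \left(9 - 9 \sqrt{1806}\right) = 253 - \left(9 - 9 \sqrt{1806}\right) = 244 + 9 \sqrt{1806}$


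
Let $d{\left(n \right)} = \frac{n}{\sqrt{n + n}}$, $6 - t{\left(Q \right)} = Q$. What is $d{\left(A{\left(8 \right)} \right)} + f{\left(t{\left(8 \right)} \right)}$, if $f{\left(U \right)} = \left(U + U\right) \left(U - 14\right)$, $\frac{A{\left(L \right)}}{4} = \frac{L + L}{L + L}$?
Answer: $64 + \sqrt{2} \approx 65.414$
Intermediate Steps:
$t{\left(Q \right)} = 6 - Q$
$A{\left(L \right)} = 4$ ($A{\left(L \right)} = 4 \frac{L + L}{L + L} = 4 \frac{2 L}{2 L} = 4 \cdot 2 L \frac{1}{2 L} = 4 \cdot 1 = 4$)
$f{\left(U \right)} = 2 U \left(-14 + U\right)$
$d{\left(n \right)} = \frac{\sqrt{2} \sqrt{n}}{2}$ ($d{\left(n \right)} = \frac{n}{\sqrt{2 n}} = \frac{n}{\sqrt{2} \sqrt{n}} = n \frac{\sqrt{2}}{2 \sqrt{n}} = \frac{\sqrt{2} \sqrt{n}}{2}$)
$d{\left(A{\left(8 \right)} \right)} + f{\left(t{\left(8 \right)} \right)} = \frac{\sqrt{2} \sqrt{4}}{2} + 2 \left(6 - 8\right) \left(-14 + \left(6 - 8\right)\right) = \frac{1}{2} \sqrt{2} \cdot 2 + 2 \left(6 - 8\right) \left(-14 + \left(6 - 8\right)\right) = \sqrt{2} + 2 \left(-2\right) \left(-14 - 2\right) = \sqrt{2} + 2 \left(-2\right) \left(-16\right) = \sqrt{2} + 64 = 64 + \sqrt{2}$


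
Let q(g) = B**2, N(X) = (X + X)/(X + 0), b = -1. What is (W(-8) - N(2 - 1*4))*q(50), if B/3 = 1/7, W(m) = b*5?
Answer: -9/7 ≈ -1.2857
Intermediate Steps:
W(m) = -5 (W(m) = -1*5 = -5)
N(X) = 2 (N(X) = (2*X)/X = 2)
B = 3/7 ≈ 0.42857
q(g) = 9/49 (q(g) = (3/7)**2 = 9/49)
(W(-8) - N(2 - 1*4))*q(50) = (-5 - 1*2)*(9/49) = (-5 - 2)*(9/49) = -7*9/49 = -9/7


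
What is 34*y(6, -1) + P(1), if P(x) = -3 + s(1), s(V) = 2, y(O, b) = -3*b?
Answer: 101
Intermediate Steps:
P(x) = -1 (P(x) = -3 + 2 = -1)
34*y(6, -1) + P(1) = 34*(-3*(-1)) - 1 = 34*3 - 1 = 102 - 1 = 101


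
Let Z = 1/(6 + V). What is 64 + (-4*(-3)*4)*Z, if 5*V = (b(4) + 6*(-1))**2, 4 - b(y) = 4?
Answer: 744/11 ≈ 67.636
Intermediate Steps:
b(y) = 0 (b(y) = 4 - 1*4 = 4 - 4 = 0)
V = 36/5 (V = (0 + 6*(-1))**2/5 = (0 - 6)**2/5 = (1/5)*(-6)**2 = (1/5)*36 = 36/5 ≈ 7.2000)
Z = 5/66 (Z = 1/(6 + 36/5) = 1/(66/5) = 5/66 ≈ 0.075758)
64 + (-4*(-3)*4)*Z = 64 + (-4*(-3)*4)*(5/66) = 64 + (12*4)*(5/66) = 64 + 48*(5/66) = 64 + 40/11 = 744/11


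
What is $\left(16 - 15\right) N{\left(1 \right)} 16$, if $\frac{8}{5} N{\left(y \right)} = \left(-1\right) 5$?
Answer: $-50$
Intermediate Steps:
$N{\left(y \right)} = - \frac{25}{8}$ ($N{\left(y \right)} = \frac{5 \left(\left(-1\right) 5\right)}{8} = \frac{5}{8} \left(-5\right) = - \frac{25}{8}$)
$\left(16 - 15\right) N{\left(1 \right)} 16 = \left(16 - 15\right) \left(\left(- \frac{25}{8}\right) 16\right) = 1 \left(-50\right) = -50$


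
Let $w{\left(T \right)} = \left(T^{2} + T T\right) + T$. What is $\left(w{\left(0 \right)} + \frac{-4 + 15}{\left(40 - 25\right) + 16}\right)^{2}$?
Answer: $\frac{121}{961} \approx 0.12591$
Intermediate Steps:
$w{\left(T \right)} = T + 2 T^{2}$ ($w{\left(T \right)} = \left(T^{2} + T^{2}\right) + T = 2 T^{2} + T = T + 2 T^{2}$)
$\left(w{\left(0 \right)} + \frac{-4 + 15}{\left(40 - 25\right) + 16}\right)^{2} = \left(0 \left(1 + 2 \cdot 0\right) + \frac{-4 + 15}{\left(40 - 25\right) + 16}\right)^{2} = \left(0 \left(1 + 0\right) + \frac{11}{15 + 16}\right)^{2} = \left(0 \cdot 1 + \frac{11}{31}\right)^{2} = \left(0 + 11 \cdot \frac{1}{31}\right)^{2} = \left(0 + \frac{11}{31}\right)^{2} = \left(\frac{11}{31}\right)^{2} = \frac{121}{961}$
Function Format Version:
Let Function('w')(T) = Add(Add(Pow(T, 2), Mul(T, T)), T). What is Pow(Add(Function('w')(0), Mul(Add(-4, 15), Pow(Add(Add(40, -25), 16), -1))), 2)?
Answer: Rational(121, 961) ≈ 0.12591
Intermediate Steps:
Function('w')(T) = Add(T, Mul(2, Pow(T, 2))) (Function('w')(T) = Add(Add(Pow(T, 2), Pow(T, 2)), T) = Add(Mul(2, Pow(T, 2)), T) = Add(T, Mul(2, Pow(T, 2))))
Pow(Add(Function('w')(0), Mul(Add(-4, 15), Pow(Add(Add(40, -25), 16), -1))), 2) = Pow(Add(Mul(0, Add(1, Mul(2, 0))), Mul(Add(-4, 15), Pow(Add(Add(40, -25), 16), -1))), 2) = Pow(Add(Mul(0, Add(1, 0)), Mul(11, Pow(Add(15, 16), -1))), 2) = Pow(Add(Mul(0, 1), Mul(11, Pow(31, -1))), 2) = Pow(Add(0, Mul(11, Rational(1, 31))), 2) = Pow(Add(0, Rational(11, 31)), 2) = Pow(Rational(11, 31), 2) = Rational(121, 961)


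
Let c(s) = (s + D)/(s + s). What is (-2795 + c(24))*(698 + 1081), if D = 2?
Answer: -39770731/8 ≈ -4.9713e+6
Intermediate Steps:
c(s) = (2 + s)/(2*s) (c(s) = (s + 2)/(s + s) = (2 + s)/((2*s)) = (2 + s)*(1/(2*s)) = (2 + s)/(2*s))
(-2795 + c(24))*(698 + 1081) = (-2795 + (½)*(2 + 24)/24)*(698 + 1081) = (-2795 + (½)*(1/24)*26)*1779 = (-2795 + 13/24)*1779 = -67067/24*1779 = -39770731/8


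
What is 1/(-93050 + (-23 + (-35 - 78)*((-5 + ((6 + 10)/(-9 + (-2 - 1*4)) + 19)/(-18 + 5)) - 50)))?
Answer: -195/16906913 ≈ -1.1534e-5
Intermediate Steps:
1/(-93050 + (-23 + (-35 - 78)*((-5 + ((6 + 10)/(-9 + (-2 - 1*4)) + 19)/(-18 + 5)) - 50))) = 1/(-93050 + (-23 - 113*((-5 + (16/(-9 + (-2 - 4)) + 19)/(-13)) - 50))) = 1/(-93050 + (-23 - 113*((-5 + (16/(-9 - 6) + 19)*(-1/13)) - 50))) = 1/(-93050 + (-23 - 113*((-5 + (16/(-15) + 19)*(-1/13)) - 50))) = 1/(-93050 + (-23 - 113*((-5 + (16*(-1/15) + 19)*(-1/13)) - 50))) = 1/(-93050 + (-23 - 113*((-5 + (-16/15 + 19)*(-1/13)) - 50))) = 1/(-93050 + (-23 - 113*((-5 + (269/15)*(-1/13)) - 50))) = 1/(-93050 + (-23 - 113*((-5 - 269/195) - 50))) = 1/(-93050 + (-23 - 113*(-1244/195 - 50))) = 1/(-93050 + (-23 - 113*(-10994/195))) = 1/(-93050 + (-23 + 1242322/195)) = 1/(-93050 + 1237837/195) = 1/(-16906913/195) = -195/16906913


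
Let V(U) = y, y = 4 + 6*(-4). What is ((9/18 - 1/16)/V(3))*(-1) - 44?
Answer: -14073/320 ≈ -43.978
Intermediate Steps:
y = -20 (y = 4 - 24 = -20)
V(U) = -20
((9/18 - 1/16)/V(3))*(-1) - 44 = ((9/18 - 1/16)/(-20))*(-1) - 44 = ((9*(1/18) - 1*1/16)*(-1/20))*(-1) - 44 = ((1/2 - 1/16)*(-1/20))*(-1) - 44 = ((7/16)*(-1/20))*(-1) - 44 = -7/320*(-1) - 44 = 7/320 - 44 = -14073/320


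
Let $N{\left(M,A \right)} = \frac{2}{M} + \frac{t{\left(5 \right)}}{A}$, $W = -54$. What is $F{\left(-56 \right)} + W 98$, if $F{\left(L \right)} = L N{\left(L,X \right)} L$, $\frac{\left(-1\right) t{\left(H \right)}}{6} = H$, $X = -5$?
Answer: $13412$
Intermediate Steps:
$t{\left(H \right)} = - 6 H$
$N{\left(M,A \right)} = - \frac{30}{A} + \frac{2}{M}$ ($N{\left(M,A \right)} = \frac{2}{M} + \frac{\left(-6\right) 5}{A} = \frac{2}{M} - \frac{30}{A} = - \frac{30}{A} + \frac{2}{M}$)
$F{\left(L \right)} = L^{2} \left(6 + \frac{2}{L}\right)$ ($F{\left(L \right)} = L \left(- \frac{30}{-5} + \frac{2}{L}\right) L = L \left(\left(-30\right) \left(- \frac{1}{5}\right) + \frac{2}{L}\right) L = L \left(6 + \frac{2}{L}\right) L = L^{2} \left(6 + \frac{2}{L}\right)$)
$F{\left(-56 \right)} + W 98 = 2 \left(-56\right) \left(1 + 3 \left(-56\right)\right) - 5292 = 2 \left(-56\right) \left(1 - 168\right) - 5292 = 2 \left(-56\right) \left(-167\right) - 5292 = 18704 - 5292 = 13412$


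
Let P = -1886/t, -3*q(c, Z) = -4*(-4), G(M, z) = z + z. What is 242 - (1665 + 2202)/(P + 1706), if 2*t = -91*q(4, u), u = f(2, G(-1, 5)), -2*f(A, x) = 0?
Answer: 148185922/618155 ≈ 239.72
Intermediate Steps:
G(M, z) = 2*z
f(A, x) = 0 (f(A, x) = -½*0 = 0)
u = 0
q(c, Z) = -16/3 (q(c, Z) = -(-4)*(-4)/3 = -⅓*16 = -16/3)
t = 728/3 (t = (-91*(-16/3))/2 = (½)*(1456/3) = 728/3 ≈ 242.67)
P = -2829/364 (P = -1886/728/3 = -1886*3/728 = -2829/364 ≈ -7.7720)
242 - (1665 + 2202)/(P + 1706) = 242 - (1665 + 2202)/(-2829/364 + 1706) = 242 - 3867/618155/364 = 242 - 3867*364/618155 = 242 - 1*1407588/618155 = 242 - 1407588/618155 = 148185922/618155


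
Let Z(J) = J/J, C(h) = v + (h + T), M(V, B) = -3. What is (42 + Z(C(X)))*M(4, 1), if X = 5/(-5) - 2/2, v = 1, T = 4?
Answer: -129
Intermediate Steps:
X = -2 (X = 5*(-1/5) - 2*1/2 = -1 - 1 = -2)
C(h) = 5 + h (C(h) = 1 + (h + 4) = 1 + (4 + h) = 5 + h)
Z(J) = 1
(42 + Z(C(X)))*M(4, 1) = (42 + 1)*(-3) = 43*(-3) = -129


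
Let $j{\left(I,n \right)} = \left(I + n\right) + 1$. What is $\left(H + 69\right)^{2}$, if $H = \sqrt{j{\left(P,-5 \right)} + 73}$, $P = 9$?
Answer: $\left(69 + \sqrt{78}\right)^{2} \approx 6057.8$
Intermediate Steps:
$j{\left(I,n \right)} = 1 + I + n$
$H = \sqrt{78}$ ($H = \sqrt{\left(1 + 9 - 5\right) + 73} = \sqrt{5 + 73} = \sqrt{78} \approx 8.8318$)
$\left(H + 69\right)^{2} = \left(\sqrt{78} + 69\right)^{2} = \left(69 + \sqrt{78}\right)^{2}$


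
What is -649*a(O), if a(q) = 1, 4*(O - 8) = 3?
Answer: -649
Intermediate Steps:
O = 35/4 (O = 8 + (¼)*3 = 8 + ¾ = 35/4 ≈ 8.7500)
-649*a(O) = -649*1 = -649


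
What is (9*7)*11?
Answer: 693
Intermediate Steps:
(9*7)*11 = 63*11 = 693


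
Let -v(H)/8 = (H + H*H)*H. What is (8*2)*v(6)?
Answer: -32256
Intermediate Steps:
v(H) = -8*H*(H + H²) (v(H) = -8*(H + H*H)*H = -8*(H + H²)*H = -8*H*(H + H²))
(8*2)*v(6) = (8*2)*(8*6²*(-1 - 1*6)) = 16*(8*36*(-1 - 6)) = 16*(8*36*(-7)) = 16*(-2016) = -32256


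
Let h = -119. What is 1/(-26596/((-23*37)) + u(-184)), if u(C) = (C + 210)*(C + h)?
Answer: -851/6677582 ≈ -0.00012744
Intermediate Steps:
u(C) = (-119 + C)*(210 + C) (u(C) = (C + 210)*(C - 119) = (210 + C)*(-119 + C) = (-119 + C)*(210 + C))
1/(-26596/((-23*37)) + u(-184)) = 1/(-26596/((-23*37)) + (-24990 + (-184)**2 + 91*(-184))) = 1/(-26596/(-851) + (-24990 + 33856 - 16744)) = 1/(-26596*(-1/851) - 7878) = 1/(26596/851 - 7878) = 1/(-6677582/851) = -851/6677582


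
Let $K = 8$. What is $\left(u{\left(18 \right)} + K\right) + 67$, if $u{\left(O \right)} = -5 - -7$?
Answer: $77$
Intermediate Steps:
$u{\left(O \right)} = 2$ ($u{\left(O \right)} = -5 + 7 = 2$)
$\left(u{\left(18 \right)} + K\right) + 67 = \left(2 + 8\right) + 67 = 10 + 67 = 77$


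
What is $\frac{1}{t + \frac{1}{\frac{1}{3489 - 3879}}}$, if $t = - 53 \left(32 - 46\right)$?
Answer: $\frac{1}{352} \approx 0.0028409$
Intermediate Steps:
$t = 742$ ($t = \left(-53\right) \left(-14\right) = 742$)
$\frac{1}{t + \frac{1}{\frac{1}{3489 - 3879}}} = \frac{1}{742 + \frac{1}{\frac{1}{3489 - 3879}}} = \frac{1}{742 + \frac{1}{\frac{1}{-390}}} = \frac{1}{742 + \frac{1}{- \frac{1}{390}}} = \frac{1}{742 - 390} = \frac{1}{352}$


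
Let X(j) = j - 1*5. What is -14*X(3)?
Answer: 28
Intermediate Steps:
X(j) = -5 + j (X(j) = j - 5 = -5 + j)
-14*X(3) = -14*(-5 + 3) = -14*(-2) = 28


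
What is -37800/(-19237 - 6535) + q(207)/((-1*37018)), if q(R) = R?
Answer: 348486399/238506974 ≈ 1.4611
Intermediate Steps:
-37800/(-19237 - 6535) + q(207)/((-1*37018)) = -37800/(-19237 - 6535) + 207/((-1*37018)) = -37800/(-25772) + 207/(-37018) = -37800*(-1/25772) + 207*(-1/37018) = 9450/6443 - 207/37018 = 348486399/238506974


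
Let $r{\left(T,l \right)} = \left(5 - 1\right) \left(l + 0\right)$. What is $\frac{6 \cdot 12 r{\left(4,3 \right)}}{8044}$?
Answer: $\frac{216}{2011} \approx 0.10741$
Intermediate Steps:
$r{\left(T,l \right)} = 4 l$
$\frac{6 \cdot 12 r{\left(4,3 \right)}}{8044} = \frac{6 \cdot 12 \cdot 4 \cdot 3}{8044} = 72 \cdot 12 \cdot \frac{1}{8044} = 864 \cdot \frac{1}{8044} = \frac{216}{2011}$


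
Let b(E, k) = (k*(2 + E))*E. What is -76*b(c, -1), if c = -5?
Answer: 1140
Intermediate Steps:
b(E, k) = E*k*(2 + E)
-76*b(c, -1) = -(-380)*(-1)*(2 - 5) = -(-380)*(-1)*(-3) = -76*(-15) = 1140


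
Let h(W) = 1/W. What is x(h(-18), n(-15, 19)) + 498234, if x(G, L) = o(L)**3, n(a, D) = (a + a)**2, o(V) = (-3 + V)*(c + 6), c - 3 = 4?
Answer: 1585650696015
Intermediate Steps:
c = 7 (c = 3 + 4 = 7)
o(V) = -39 + 13*V (o(V) = (-3 + V)*(7 + 6) = (-3 + V)*13 = -39 + 13*V)
n(a, D) = 4*a**2 (n(a, D) = (2*a)**2 = 4*a**2)
x(G, L) = (-39 + 13*L)**3
x(h(-18), n(-15, 19)) + 498234 = 2197*(-3 + 4*(-15)**2)**3 + 498234 = 2197*(-3 + 4*225)**3 + 498234 = 2197*(-3 + 900)**3 + 498234 = 2197*897**3 + 498234 = 2197*721734273 + 498234 = 1585650197781 + 498234 = 1585650696015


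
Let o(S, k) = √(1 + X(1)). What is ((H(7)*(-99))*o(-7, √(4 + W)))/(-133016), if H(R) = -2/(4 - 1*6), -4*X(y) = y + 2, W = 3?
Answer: 99/266032 ≈ 0.00037214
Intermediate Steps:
X(y) = -½ - y/4 (X(y) = -(y + 2)/4 = -(2 + y)/4 = -½ - y/4)
o(S, k) = ½ (o(S, k) = √(1 + (-½ - ¼*1)) = √(1 + (-½ - ¼)) = √(1 - ¾) = √(¼) = ½)
H(R) = 1 (H(R) = -2/(4 - 6) = -2/(-2) = -2*(-½) = 1)
((H(7)*(-99))*o(-7, √(4 + W)))/(-133016) = ((1*(-99))*(½))/(-133016) = -99*½*(-1/133016) = -99/2*(-1/133016) = 99/266032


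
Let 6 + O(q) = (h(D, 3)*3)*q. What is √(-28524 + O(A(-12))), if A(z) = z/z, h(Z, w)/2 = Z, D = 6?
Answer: 3*I*√3166 ≈ 168.8*I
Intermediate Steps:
h(Z, w) = 2*Z
A(z) = 1
O(q) = -6 + 36*q (O(q) = -6 + ((2*6)*3)*q = -6 + (12*3)*q = -6 + 36*q)
√(-28524 + O(A(-12))) = √(-28524 + (-6 + 36*1)) = √(-28524 + (-6 + 36)) = √(-28524 + 30) = √(-28494) = 3*I*√3166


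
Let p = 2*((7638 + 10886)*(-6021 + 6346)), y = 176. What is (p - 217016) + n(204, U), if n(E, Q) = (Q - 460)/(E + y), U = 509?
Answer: 4492961969/380 ≈ 1.1824e+7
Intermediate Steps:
n(E, Q) = (-460 + Q)/(176 + E) (n(E, Q) = (Q - 460)/(E + 176) = (-460 + Q)/(176 + E))
p = 12040600 (p = 2*(18524*325) = 2*6020300 = 12040600)
(p - 217016) + n(204, U) = (12040600 - 217016) + (-460 + 509)/(176 + 204) = 11823584 + 49/380 = 4492961969/380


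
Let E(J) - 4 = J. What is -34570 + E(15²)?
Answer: -34341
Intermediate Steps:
E(J) = 4 + J
-34570 + E(15²) = -34570 + (4 + 15²) = -34570 + (4 + 225) = -34570 + 229 = -34341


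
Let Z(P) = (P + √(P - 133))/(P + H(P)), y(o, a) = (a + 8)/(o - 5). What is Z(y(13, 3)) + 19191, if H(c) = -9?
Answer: 1170640/61 - 18*I*√26/61 ≈ 19191.0 - 1.5046*I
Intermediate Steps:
y(o, a) = (8 + a)/(-5 + o)
Z(P) = (P + √(-133 + P))/(-9 + P) (Z(P) = (P + √(P - 133))/(P - 9) = (P + √(-133 + P))/(-9 + P))
Z(y(13, 3)) + 19191 = ((8 + 3)/(-5 + 13) + √(-133 + (8 + 3)/(-5 + 13)))/(-9 + (8 + 3)/(-5 + 13)) + 19191 = (11/8 + √(-133 + 11/8))/(-9 + 11/8) + 19191 = (11/8 + √(-1053/8))/(-61/8) + 19191 = -8*(11/8 + 9*I*√26/4)/61 + 19191 = (-11/61 - 18*I*√26/61) + 19191 = 1170640/61 - 18*I*√26/61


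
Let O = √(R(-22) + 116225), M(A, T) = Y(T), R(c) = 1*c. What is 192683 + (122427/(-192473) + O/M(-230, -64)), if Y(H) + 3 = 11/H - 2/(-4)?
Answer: 37086152632/192473 - 64*√116203/171 ≈ 1.9255e+5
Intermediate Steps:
Y(H) = -5/2 + 11/H (Y(H) = -3 + (11/H - 2/(-4)) = -3 + (11/H - 2*(-¼)) = -3 + (11/H + ½) = -3 + (½ + 11/H) = -5/2 + 11/H)
R(c) = c
M(A, T) = -5/2 + 11/T
O = √116203 (O = √(-22 + 116225) = √116203 ≈ 340.89)
192683 + (122427/(-192473) + O/M(-230, -64)) = 192683 + (122427/(-192473) + √116203/(-5/2 + 11/(-64))) = 192683 + (122427*(-1/192473) + √116203/(-5/2 + 11*(-1/64))) = 192683 + (-122427/192473 + √116203/(-5/2 - 11/64)) = 192683 + (-122427/192473 + √116203/(-171/64)) = 192683 + (-122427/192473 + √116203*(-64/171)) = 192683 + (-122427/192473 - 64*√116203/171) = 37086152632/192473 - 64*√116203/171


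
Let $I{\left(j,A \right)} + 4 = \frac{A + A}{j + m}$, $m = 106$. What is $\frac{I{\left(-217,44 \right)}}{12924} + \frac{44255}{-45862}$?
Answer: $- \frac{15877757101}{16447993542} \approx -0.96533$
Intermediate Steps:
$I{\left(j,A \right)} = -4 + \frac{2 A}{106 + j}$ ($I{\left(j,A \right)} = -4 + \frac{A + A}{j + 106} = -4 + \frac{2 A}{106 + j}$)
$\frac{I{\left(-217,44 \right)}}{12924} + \frac{44255}{-45862} = \frac{2 \frac{1}{106 - 217} \left(-212 + 44 - -434\right)}{12924} + \frac{44255}{-45862} = \frac{2 \left(-212 + 44 + 434\right)}{-111} \cdot \frac{1}{12924} + 44255 \left(- \frac{1}{45862}\right) = 2 \left(- \frac{1}{111}\right) 266 \cdot \frac{1}{12924} - \frac{44255}{45862} = \left(- \frac{532}{111}\right) \frac{1}{12924} - \frac{44255}{45862} = - \frac{133}{358641} - \frac{44255}{45862} = - \frac{15877757101}{16447993542}$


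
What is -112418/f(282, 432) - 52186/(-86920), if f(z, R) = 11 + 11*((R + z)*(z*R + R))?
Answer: 1001983091871/1669209307084 ≈ 0.60027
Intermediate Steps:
f(z, R) = 11 + 11*(R + z)*(R + R*z) (f(z, R) = 11 + 11*((R + z)*(R*z + R)) = 11 + 11*((R + z)*(R + R*z)) = 11 + 11*(R + z)*(R + R*z))
-112418/f(282, 432) - 52186/(-86920) = -112418/(11 + 11*432² + 11*432*282 + 11*432*282² + 11*282*432²) - 52186/(-86920) = -112418/(11 + 11*186624 + 1340064 + 11*432*79524 + 11*282*186624) - 52186*(-1/86920) = -112418/(11 + 2052864 + 1340064 + 377898048 + 578907648) + 26093/43460 = -112418/960198635 + 26093/43460 = 1001983091871/1669209307084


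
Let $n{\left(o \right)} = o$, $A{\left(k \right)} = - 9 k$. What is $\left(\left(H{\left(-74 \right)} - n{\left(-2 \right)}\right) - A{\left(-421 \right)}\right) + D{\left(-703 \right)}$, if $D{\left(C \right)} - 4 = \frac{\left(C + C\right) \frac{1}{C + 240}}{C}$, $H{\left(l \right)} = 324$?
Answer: $- \frac{1601519}{463} \approx -3459.0$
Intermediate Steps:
$D{\left(C \right)} = 4 + \frac{2}{240 + C}$ ($D{\left(C \right)} = 4 + \frac{\left(C + C\right) \frac{1}{C + 240}}{C} = 4 + \frac{2 C \frac{1}{240 + C}}{C} = 4 + \frac{2}{240 + C}$)
$\left(\left(H{\left(-74 \right)} - n{\left(-2 \right)}\right) - A{\left(-421 \right)}\right) + D{\left(-703 \right)} = \left(\left(324 - -2\right) - \left(-9\right) \left(-421\right)\right) + \frac{2 \left(481 + 2 \left(-703\right)\right)}{240 - 703} = \left(\left(324 + 2\right) - 3789\right) + \frac{2 \left(481 - 1406\right)}{-463} = \left(326 - 3789\right) + 2 \left(- \frac{1}{463}\right) \left(-925\right) = -3463 + \frac{1850}{463} = - \frac{1601519}{463}$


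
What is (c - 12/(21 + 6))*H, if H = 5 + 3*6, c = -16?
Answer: -3404/9 ≈ -378.22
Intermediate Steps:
H = 23 (H = 5 + 18 = 23)
(c - 12/(21 + 6))*H = (-16 - 12/(21 + 6))*23 = (-16 - 12/27)*23 = (-16 - 12*1/27)*23 = (-16 - 4/9)*23 = -148/9*23 = -3404/9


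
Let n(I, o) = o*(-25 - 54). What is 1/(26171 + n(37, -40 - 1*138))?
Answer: 1/40233 ≈ 2.4855e-5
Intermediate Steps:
n(I, o) = -79*o (n(I, o) = o*(-79) = -79*o)
1/(26171 + n(37, -40 - 1*138)) = 1/(26171 - 79*(-40 - 1*138)) = 1/(26171 - 79*(-40 - 138)) = 1/(26171 - 79*(-178)) = 1/(26171 + 14062) = 1/40233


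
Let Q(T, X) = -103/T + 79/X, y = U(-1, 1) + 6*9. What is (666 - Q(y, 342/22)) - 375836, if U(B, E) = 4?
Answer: -3720968849/9918 ≈ -3.7517e+5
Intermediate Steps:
y = 58 (y = 4 + 6*9 = 4 + 54 = 58)
(666 - Q(y, 342/22)) - 375836 = (666 - (-103/58 + 79/((342/22)))) - 375836 = (666 - (-103*1/58 + 79/((342*(1/22))))) - 375836 = (666 - (-103/58 + 79/(171/11))) - 375836 = (666 - (-103/58 + 79*(11/171))) - 375836 = (666 - (-103/58 + 869/171)) - 375836 = (666 - 1*32789/9918) - 375836 = (666 - 32789/9918) - 375836 = 6572599/9918 - 375836 = -3720968849/9918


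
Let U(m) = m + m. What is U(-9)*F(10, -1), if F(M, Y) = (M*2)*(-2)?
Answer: 720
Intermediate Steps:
F(M, Y) = -4*M (F(M, Y) = (2*M)*(-2) = -4*M)
U(m) = 2*m
U(-9)*F(10, -1) = (2*(-9))*(-4*10) = -18*(-40) = 720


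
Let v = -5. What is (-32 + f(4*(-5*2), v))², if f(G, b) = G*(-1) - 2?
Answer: 36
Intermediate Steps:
f(G, b) = -2 - G (f(G, b) = -G - 2 = -2 - G)
(-32 + f(4*(-5*2), v))² = (-32 + (-2 - 4*(-5*2)))² = (-32 + (-2 - 4*(-10)))² = (-32 + (-2 - 1*(-40)))² = (-32 + (-2 + 40))² = (-32 + 38)² = 6² = 36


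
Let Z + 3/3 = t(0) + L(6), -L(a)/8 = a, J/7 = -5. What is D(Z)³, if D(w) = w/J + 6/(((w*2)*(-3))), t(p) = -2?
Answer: 18316235456/5687411625 ≈ 3.2205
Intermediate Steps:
J = -35 (J = 7*(-5) = -35)
L(a) = -8*a
Z = -51 (Z = -1 + (-2 - 8*6) = -1 + (-2 - 48) = -1 - 50 = -51)
D(w) = -1/w - w/35 (D(w) = w/(-35) + 6/(((w*2)*(-3))) = w*(-1/35) + 6/(((2*w)*(-3))) = -w/35 + 6/((-6*w)) = -w/35 + 6*(-1/(6*w)) = -w/35 - 1/w = -1/w - w/35)
D(Z)³ = (-1/(-51) - 1/35*(-51))³ = (-1*(-1/51) + 51/35)³ = (1/51 + 51/35)³ = (2636/1785)³ = 18316235456/5687411625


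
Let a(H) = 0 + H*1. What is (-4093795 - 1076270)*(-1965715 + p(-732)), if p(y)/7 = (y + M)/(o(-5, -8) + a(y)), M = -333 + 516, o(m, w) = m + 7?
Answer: 1483775677223391/146 ≈ 1.0163e+13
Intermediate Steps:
o(m, w) = 7 + m
a(H) = H (a(H) = 0 + H = H)
M = 183
p(y) = 7*(183 + y)/(2 + y) (p(y) = 7*((y + 183)/((7 - 5) + y)) = 7*((183 + y)/(2 + y)) = 7*(183 + y)/(2 + y))
(-4093795 - 1076270)*(-1965715 + p(-732)) = (-4093795 - 1076270)*(-1965715 + 7*(183 - 732)/(2 - 732)) = -5170065*(-1965715 + 7*(-549)/(-730)) = -5170065*(-1965715 + 7*(-1/730)*(-549)) = -5170065*(-1965715 + 3843/730) = -5170065*(-1434968107/730) = 1483775677223391/146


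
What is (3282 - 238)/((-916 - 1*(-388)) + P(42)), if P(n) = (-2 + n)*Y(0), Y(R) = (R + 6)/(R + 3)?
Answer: -761/112 ≈ -6.7946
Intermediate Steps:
Y(R) = (6 + R)/(3 + R)
P(n) = -4 + 2*n (P(n) = (-2 + n)*((6 + 0)/(3 + 0)) = (-2 + n)*(6/3) = (-2 + n)*((1/3)*6) = (-2 + n)*2 = -4 + 2*n)
(3282 - 238)/((-916 - 1*(-388)) + P(42)) = (3282 - 238)/((-916 - 1*(-388)) + (-4 + 2*42)) = 3044/((-916 + 388) + (-4 + 84)) = 3044/(-528 + 80) = 3044/(-448) = 3044*(-1/448) = -761/112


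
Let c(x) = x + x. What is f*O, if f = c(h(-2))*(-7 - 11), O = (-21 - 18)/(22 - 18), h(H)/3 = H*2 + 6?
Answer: 2106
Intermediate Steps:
h(H) = 18 + 6*H (h(H) = 3*(H*2 + 6) = 3*(2*H + 6) = 3*(6 + 2*H) = 18 + 6*H)
c(x) = 2*x
O = -39/4 ≈ -9.7500
f = -216 (f = (2*(18 + 6*(-2)))*(-7 - 11) = (2*(18 - 12))*(-18) = (2*6)*(-18) = 12*(-18) = -216)
f*O = -216*(-39/4) = 2106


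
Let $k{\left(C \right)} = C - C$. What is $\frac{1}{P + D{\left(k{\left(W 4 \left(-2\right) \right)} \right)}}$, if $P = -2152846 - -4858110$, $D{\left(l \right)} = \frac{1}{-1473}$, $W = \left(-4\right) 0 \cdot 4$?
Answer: $\frac{1473}{3984853871} \approx 3.6965 \cdot 10^{-7}$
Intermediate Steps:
$W = 0$ ($W = 0 \cdot 4 = 0$)
$k{\left(C \right)} = 0$
$D{\left(l \right)} = - \frac{1}{1473}$
$P = 2705264$ ($P = -2152846 + 4858110 = 2705264$)
$\frac{1}{P + D{\left(k{\left(W 4 \left(-2\right) \right)} \right)}} = \frac{1}{2705264 - \frac{1}{1473}} = \frac{1}{\frac{3984853871}{1473}} = \frac{1473}{3984853871}$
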